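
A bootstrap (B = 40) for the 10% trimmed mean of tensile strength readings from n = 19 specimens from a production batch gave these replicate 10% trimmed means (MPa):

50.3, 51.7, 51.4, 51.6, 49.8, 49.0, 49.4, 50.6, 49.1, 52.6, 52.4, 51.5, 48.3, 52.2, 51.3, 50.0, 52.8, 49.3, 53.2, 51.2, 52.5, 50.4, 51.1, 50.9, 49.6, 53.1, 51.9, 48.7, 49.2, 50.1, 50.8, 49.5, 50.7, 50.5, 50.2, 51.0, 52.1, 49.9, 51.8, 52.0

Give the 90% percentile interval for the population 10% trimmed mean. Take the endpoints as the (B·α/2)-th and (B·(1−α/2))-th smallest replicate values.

Sorted replicates: 48.3, 48.7, 49.0, 49.1, 49.2, 49.3, 49.4, 49.5, 49.6, 49.8, 49.9, 50.0, 50.1, 50.2, 50.3, 50.4, 50.5, 50.6, 50.7, 50.8, 50.9, 51.0, 51.1, 51.2, 51.3, 51.4, 51.5, 51.6, 51.7, 51.8, 51.9, 52.0, 52.1, 52.2, 52.4, 52.5, 52.6, 52.8, 53.1, 53.2
α = 0.10; lower rank = 40 × 0.050 = 2; upper rank = 40 × 0.950 = 38.
The 2nd smallest replicate is 48.7; the 38th is 52.8.

(48.7, 52.8)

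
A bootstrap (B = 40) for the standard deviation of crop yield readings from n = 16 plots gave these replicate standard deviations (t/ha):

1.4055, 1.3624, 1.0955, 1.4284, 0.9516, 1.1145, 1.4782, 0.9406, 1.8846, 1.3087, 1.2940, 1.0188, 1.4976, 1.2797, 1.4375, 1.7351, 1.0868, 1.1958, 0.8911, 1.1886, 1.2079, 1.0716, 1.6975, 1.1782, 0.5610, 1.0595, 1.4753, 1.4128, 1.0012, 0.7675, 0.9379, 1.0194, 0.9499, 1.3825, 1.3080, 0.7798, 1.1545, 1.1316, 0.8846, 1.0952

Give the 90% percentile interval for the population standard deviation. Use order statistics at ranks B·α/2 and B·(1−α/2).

(0.7675, 1.6975)

Sorted replicates: 0.5610, 0.7675, 0.7798, 0.8846, 0.8911, 0.9379, 0.9406, 0.9499, 0.9516, 1.0012, 1.0188, 1.0194, 1.0595, 1.0716, 1.0868, 1.0952, 1.0955, 1.1145, 1.1316, 1.1545, 1.1782, 1.1886, 1.1958, 1.2079, 1.2797, 1.2940, 1.3080, 1.3087, 1.3624, 1.3825, 1.4055, 1.4128, 1.4284, 1.4375, 1.4753, 1.4782, 1.4976, 1.6975, 1.7351, 1.8846
α = 0.10; lower rank = 40 × 0.050 = 2; upper rank = 40 × 0.950 = 38.
The 2nd smallest replicate is 0.7675; the 38th is 1.6975.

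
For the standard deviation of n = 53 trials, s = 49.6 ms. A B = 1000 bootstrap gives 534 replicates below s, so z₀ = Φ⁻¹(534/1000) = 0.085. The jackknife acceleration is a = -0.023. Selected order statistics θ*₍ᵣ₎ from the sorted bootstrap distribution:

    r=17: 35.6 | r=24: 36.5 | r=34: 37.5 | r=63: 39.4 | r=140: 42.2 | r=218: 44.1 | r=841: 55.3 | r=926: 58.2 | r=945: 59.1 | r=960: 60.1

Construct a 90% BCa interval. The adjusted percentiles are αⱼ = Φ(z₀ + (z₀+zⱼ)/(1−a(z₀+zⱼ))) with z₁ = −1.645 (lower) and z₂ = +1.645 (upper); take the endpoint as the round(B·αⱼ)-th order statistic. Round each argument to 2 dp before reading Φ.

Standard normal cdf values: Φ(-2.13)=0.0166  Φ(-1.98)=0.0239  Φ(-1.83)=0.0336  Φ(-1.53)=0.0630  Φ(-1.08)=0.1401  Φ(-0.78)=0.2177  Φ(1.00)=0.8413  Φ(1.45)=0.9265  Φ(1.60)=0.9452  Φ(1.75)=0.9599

Lower: z₀ + z₁ = 0.085 + (-1.645) = -1.560; 1 − a(z₀+z₁) = 1 − (-0.023)(-1.560) = 0.9641; argument = 0.085 + (-1.560)/0.9641 = -1.5331 → -1.53.
α₁ = Φ(-1.53) = 0.0630; rank = round(1000 × 0.0630) = 63; θ*₍63₎ = 39.4.
Upper: z₀ + z₂ = 1.730; 1 − a(z₀+z₂) = 1.0398; argument = 1.7488 → 1.75; α₂ = 0.9599; rank = 960; θ*₍960₎ = 60.1.

(39.4, 60.1)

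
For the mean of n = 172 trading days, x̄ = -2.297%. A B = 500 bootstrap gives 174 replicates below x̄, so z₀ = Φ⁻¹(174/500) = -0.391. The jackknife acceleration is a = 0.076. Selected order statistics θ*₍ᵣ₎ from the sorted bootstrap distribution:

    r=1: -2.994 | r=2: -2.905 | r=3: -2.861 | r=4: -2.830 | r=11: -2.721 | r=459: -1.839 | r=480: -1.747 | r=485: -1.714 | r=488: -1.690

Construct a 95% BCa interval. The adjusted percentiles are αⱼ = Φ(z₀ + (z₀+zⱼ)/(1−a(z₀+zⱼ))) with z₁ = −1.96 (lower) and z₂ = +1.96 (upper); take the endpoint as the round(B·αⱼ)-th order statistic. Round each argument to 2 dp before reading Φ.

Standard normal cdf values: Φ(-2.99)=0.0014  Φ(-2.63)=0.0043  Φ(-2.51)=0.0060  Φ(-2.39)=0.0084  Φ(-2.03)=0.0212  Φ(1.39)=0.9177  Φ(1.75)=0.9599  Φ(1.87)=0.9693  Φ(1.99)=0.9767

Lower: z₀ + z₁ = -0.391 + (-1.960) = -2.351; 1 − a(z₀+z₁) = 1 − (0.076)(-2.351) = 1.1787; argument = -0.391 + (-2.351)/1.1787 = -2.3856 → -2.39.
α₁ = Φ(-2.39) = 0.0084; rank = round(500 × 0.0084) = 4; θ*₍4₎ = -2.830.
Upper: z₀ + z₂ = 1.569; 1 − a(z₀+z₂) = 0.8808; argument = 1.3904 → 1.39; α₂ = 0.9177; rank = 459; θ*₍459₎ = -1.839.

(-2.830, -1.839)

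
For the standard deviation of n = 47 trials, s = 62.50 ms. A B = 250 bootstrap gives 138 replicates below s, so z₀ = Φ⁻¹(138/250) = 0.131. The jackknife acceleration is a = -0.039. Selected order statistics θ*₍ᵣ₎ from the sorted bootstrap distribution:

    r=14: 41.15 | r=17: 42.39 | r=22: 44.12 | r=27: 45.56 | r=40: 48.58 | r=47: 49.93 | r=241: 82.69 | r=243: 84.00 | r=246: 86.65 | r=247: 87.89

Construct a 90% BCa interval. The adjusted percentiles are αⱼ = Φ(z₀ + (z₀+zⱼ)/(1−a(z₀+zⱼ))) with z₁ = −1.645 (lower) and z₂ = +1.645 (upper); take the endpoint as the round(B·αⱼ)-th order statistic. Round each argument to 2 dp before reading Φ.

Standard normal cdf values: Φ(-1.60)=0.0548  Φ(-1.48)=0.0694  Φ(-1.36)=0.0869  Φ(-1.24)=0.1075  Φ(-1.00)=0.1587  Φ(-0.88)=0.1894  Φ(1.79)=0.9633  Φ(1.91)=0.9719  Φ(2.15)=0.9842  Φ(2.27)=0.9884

Lower: z₀ + z₁ = 0.131 + (-1.645) = -1.514; 1 − a(z₀+z₁) = 1 − (-0.039)(-1.514) = 0.9410; argument = 0.131 + (-1.514)/0.9410 = -1.4780 → -1.48.
α₁ = Φ(-1.48) = 0.0694; rank = round(250 × 0.0694) = 17; θ*₍17₎ = 42.39.
Upper: z₀ + z₂ = 1.776; 1 − a(z₀+z₂) = 1.0693; argument = 1.7920 → 1.79; α₂ = 0.9633; rank = 241; θ*₍241₎ = 82.69.

(42.39, 82.69)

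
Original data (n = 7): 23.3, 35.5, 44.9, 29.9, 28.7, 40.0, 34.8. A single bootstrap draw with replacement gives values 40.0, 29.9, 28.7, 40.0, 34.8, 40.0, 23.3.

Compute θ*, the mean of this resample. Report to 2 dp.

θ* = 33.81

Mean = (40.0 + 29.9 + 28.7 + 40.0 + 34.8 + 40.0 + 23.3) / 7 = 236.70 / 7 = 33.81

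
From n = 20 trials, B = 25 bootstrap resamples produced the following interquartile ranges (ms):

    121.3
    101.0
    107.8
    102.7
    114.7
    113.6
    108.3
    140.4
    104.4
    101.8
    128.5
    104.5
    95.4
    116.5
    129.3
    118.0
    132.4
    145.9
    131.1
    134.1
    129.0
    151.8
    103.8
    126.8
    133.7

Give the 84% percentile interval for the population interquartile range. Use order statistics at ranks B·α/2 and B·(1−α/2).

Sorted replicates: 95.4, 101.0, 101.8, 102.7, 103.8, 104.4, 104.5, 107.8, 108.3, 113.6, 114.7, 116.5, 118.0, 121.3, 126.8, 128.5, 129.0, 129.3, 131.1, 132.4, 133.7, 134.1, 140.4, 145.9, 151.8
α = 0.16; lower rank = 25 × 0.080 = 2; upper rank = 25 × 0.920 = 23.
The 2nd smallest replicate is 101.0; the 23rd is 140.4.

(101.0, 140.4)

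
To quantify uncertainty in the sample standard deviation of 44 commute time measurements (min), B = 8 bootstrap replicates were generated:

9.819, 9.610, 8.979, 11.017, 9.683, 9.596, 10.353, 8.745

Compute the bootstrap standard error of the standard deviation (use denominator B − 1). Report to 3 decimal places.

Bootstrap SE is the standard deviation of the 8 replicate standard deviations.
Mean of replicates: (9.819 + 9.610 + 8.979 + 11.017 + 9.683 + 9.596 + 10.353 + 8.745) / 8 = 77.8020 / 8 = 9.7252
Sum of squared deviations: (+0.0938)² + (−0.1152)² + (−0.7462)² + (+1.2918)² + (−0.0422)² + (−0.1292)² + (+0.6278)² + (−0.9802)² = 3.6210
Variance = 3.6210 / 7 = 0.5173
SE* = √0.5173

SE* = 0.719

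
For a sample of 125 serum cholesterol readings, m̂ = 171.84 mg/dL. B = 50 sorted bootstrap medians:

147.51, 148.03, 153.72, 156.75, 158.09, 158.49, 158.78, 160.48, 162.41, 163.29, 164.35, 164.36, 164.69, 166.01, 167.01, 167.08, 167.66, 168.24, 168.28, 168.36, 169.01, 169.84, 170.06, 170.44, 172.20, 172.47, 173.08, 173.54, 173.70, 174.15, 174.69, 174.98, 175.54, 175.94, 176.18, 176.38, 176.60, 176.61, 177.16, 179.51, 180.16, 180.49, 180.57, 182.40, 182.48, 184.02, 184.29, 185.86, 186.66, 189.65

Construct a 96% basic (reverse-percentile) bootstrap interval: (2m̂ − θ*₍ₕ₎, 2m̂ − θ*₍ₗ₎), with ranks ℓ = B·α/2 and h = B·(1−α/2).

Percentile endpoints at ranks 1 and 49: θ*₍1₎ = 147.51, θ*₍49₎ = 186.66.
Basic interval reflects these around m̂:
  lower = 2 × 171.84 − 186.66 = 157.02
  upper = 2 × 171.84 − 147.51 = 196.17

(157.02, 196.17)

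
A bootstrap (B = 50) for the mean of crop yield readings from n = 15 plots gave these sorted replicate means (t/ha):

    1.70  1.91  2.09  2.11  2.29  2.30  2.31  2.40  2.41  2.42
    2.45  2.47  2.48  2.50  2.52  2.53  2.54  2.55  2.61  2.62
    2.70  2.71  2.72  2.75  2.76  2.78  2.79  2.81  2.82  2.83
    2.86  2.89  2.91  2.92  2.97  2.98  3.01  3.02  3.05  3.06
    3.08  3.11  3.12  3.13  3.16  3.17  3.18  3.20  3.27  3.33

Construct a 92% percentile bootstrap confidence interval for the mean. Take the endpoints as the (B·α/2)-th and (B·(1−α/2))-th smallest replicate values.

(1.91, 3.20)

α = 0.08; lower rank = 50 × 0.040 = 2; upper rank = 50 × 0.960 = 48.
The 2nd smallest replicate is 1.91; the 48th is 3.20.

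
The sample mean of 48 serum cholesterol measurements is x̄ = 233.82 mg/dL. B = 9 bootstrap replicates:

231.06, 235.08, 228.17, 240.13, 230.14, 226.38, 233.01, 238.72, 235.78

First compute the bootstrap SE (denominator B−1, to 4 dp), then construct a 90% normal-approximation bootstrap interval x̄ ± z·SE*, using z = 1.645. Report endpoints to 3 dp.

Mean of replicates = 233.1633; sum of squared deviations = 174.4666; SE* = √(174.4666/8) = 4.6699
Margin = 1.645 × 4.6699 = 7.6820
Interval: 233.82 ± 7.6820

(226.138, 241.502)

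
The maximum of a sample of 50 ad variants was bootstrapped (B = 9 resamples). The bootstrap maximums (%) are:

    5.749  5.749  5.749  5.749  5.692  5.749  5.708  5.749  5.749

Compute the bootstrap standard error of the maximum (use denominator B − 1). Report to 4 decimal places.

SE* = 0.0220

Bootstrap SE is the standard deviation of the 9 replicate maximums.
Mean of replicates: (5.749 + 5.749 + 5.749 + 5.749 + 5.692 + 5.749 + 5.708 + 5.749 + 5.749) / 9 = 51.643000 / 9 = 5.738111
Sum of squared deviations: (+0.010889)² + (+0.010889)² + (+0.010889)² + (+0.010889)² + (−0.046111)² + (+0.010889)² + (−0.030111)² + (+0.010889)² + (+0.010889)² = 0.003863
Variance = 0.003863 / 8 = 0.000483
SE* = √0.000483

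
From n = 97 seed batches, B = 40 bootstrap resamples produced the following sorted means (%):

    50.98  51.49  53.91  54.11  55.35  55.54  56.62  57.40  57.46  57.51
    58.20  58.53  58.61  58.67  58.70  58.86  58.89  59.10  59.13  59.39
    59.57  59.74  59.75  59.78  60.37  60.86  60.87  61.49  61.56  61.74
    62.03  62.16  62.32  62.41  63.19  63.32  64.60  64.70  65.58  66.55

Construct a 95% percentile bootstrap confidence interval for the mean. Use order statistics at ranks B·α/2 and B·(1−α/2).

α = 0.05; lower rank = 40 × 0.025 = 1; upper rank = 40 × 0.975 = 39.
The 1st smallest replicate is 50.98; the 39th is 65.58.

(50.98, 65.58)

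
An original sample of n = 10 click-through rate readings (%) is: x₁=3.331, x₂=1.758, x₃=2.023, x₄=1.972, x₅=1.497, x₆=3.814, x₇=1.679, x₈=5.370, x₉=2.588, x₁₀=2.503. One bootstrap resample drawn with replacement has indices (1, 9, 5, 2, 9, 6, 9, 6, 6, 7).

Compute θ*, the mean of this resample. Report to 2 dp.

Resample values: 3.331, 2.588, 1.497, 1.758, 2.588, 3.814, 2.588, 3.814, 3.814, 1.679.
Mean = (3.331 + 2.588 + 1.497 + 1.758 + 2.588 + 3.814 + 2.588 + 3.814 + 3.814 + 1.679) / 10 = 27.4710 / 10 = 2.75

θ* = 2.75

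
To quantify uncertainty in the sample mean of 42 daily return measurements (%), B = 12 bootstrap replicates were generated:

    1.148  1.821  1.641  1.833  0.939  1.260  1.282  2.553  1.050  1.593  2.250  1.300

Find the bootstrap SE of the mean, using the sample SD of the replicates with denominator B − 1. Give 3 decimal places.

SE* = 0.492

Bootstrap SE is the standard deviation of the 12 replicate means.
Mean of replicates: (1.148 + 1.821 + 1.641 + 1.833 + 0.939 + 1.260 + 1.282 + 2.553 + 1.050 + 1.593 + 2.250 + 1.300) / 12 = 18.6700 / 12 = 1.5558
Sum of squared deviations: (−0.4078)² + (+0.2652)² + (+0.0852)² + (+0.2772)² + (−0.6168)² + (−0.2958)² + (−0.2738)² + (+0.9972)² + (−0.5058)² + (+0.0372)² + (+0.6942)² + (−0.2558)² = 2.6626
Variance = 2.6626 / 11 = 0.2421
SE* = √0.2421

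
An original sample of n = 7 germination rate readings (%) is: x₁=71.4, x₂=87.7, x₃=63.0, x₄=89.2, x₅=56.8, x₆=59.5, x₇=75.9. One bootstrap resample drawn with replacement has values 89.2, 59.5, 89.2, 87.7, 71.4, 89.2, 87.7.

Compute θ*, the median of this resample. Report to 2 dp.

Sorted: 59.5, 71.4, 87.7, 87.7, 89.2, 89.2, 89.2
Median = middle value = 87.70

θ* = 87.70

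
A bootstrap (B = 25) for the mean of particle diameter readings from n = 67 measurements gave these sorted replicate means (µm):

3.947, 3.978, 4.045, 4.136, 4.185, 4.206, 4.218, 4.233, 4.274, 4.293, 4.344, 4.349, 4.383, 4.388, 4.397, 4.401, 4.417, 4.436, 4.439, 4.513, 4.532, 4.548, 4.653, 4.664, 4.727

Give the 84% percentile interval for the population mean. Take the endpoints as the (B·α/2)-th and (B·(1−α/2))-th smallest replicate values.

(3.978, 4.653)

α = 0.16; lower rank = 25 × 0.080 = 2; upper rank = 25 × 0.920 = 23.
The 2nd smallest replicate is 3.978; the 23rd is 4.653.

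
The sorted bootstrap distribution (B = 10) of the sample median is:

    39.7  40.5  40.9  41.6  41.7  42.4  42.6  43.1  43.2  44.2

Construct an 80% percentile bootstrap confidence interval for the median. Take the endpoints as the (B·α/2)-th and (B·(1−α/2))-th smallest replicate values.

α = 0.20; lower rank = 10 × 0.100 = 1; upper rank = 10 × 0.900 = 9.
The 1st smallest replicate is 39.7; the 9th is 43.2.

(39.7, 43.2)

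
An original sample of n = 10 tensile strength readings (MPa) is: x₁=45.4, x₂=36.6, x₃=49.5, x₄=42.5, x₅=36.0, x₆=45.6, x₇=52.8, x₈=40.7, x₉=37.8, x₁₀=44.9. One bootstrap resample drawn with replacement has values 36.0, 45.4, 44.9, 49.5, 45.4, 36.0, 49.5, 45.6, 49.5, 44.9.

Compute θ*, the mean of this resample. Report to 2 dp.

Mean = (36.0 + 45.4 + 44.9 + 49.5 + 45.4 + 36.0 + 49.5 + 45.6 + 49.5 + 44.9) / 10 = 446.70 / 10 = 44.67

θ* = 44.67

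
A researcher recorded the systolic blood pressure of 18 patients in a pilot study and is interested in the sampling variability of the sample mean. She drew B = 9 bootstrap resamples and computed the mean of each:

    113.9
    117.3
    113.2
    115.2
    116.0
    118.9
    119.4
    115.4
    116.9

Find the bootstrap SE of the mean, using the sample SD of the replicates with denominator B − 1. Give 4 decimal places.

SE* = 2.0971

Bootstrap SE is the standard deviation of the 9 replicate means.
Mean of replicates: (113.9 + 117.3 + 113.2 + 115.2 + 116.0 + 118.9 + 119.4 + 115.4 + 116.9) / 9 = 1046.20000 / 9 = 116.24444
Sum of squared deviations: (−2.34444)² + (+1.05556)² + (−3.04444)² + (−1.04444)² + (−0.24444)² + (+2.65556)² + (+3.15556)² + (−0.84444)² + (+0.65556)² = 35.18222
Variance = 35.18222 / 8 = 4.39778
SE* = √4.39778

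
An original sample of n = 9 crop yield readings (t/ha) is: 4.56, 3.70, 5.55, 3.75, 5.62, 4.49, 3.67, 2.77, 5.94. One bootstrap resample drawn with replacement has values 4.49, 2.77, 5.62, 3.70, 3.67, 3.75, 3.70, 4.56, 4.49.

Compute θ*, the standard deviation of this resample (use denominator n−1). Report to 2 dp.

θ* = 0.81

Mean = 4.0833; sum of squared deviations = 5.2200
s² = 5.2200 / 8 = 0.6525
s = √0.6525 = 0.81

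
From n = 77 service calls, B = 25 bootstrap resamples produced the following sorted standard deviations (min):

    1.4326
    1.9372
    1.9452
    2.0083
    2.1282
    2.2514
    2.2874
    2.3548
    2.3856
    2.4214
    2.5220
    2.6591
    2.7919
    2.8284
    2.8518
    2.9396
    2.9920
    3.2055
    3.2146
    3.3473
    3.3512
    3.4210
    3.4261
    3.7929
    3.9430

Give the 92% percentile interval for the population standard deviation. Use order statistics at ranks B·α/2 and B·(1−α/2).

(1.4326, 3.7929)

α = 0.08; lower rank = 25 × 0.040 = 1; upper rank = 25 × 0.960 = 24.
The 1st smallest replicate is 1.4326; the 24th is 3.7929.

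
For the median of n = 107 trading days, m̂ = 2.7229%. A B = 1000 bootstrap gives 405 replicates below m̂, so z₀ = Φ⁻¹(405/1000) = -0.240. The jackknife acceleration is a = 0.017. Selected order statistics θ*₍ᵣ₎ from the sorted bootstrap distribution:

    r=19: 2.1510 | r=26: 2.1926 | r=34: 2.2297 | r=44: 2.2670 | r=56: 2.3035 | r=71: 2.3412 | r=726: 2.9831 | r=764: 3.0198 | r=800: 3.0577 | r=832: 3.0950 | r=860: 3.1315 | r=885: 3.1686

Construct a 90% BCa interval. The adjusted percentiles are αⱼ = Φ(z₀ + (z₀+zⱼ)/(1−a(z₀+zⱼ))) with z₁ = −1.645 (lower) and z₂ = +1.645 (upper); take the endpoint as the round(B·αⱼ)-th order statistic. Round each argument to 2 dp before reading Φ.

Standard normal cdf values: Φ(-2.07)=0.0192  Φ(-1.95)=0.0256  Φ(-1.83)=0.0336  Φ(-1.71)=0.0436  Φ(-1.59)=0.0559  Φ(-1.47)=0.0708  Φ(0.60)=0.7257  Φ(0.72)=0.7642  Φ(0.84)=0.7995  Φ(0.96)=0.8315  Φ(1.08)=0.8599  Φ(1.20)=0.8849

Lower: z₀ + z₁ = -0.240 + (-1.645) = -1.885; 1 − a(z₀+z₁) = 1 − (0.017)(-1.885) = 1.0320; argument = -0.240 + (-1.885)/1.0320 = -2.0665 → -2.07.
α₁ = Φ(-2.07) = 0.0192; rank = round(1000 × 0.0192) = 19; θ*₍19₎ = 2.1510.
Upper: z₀ + z₂ = 1.405; 1 − a(z₀+z₂) = 0.9761; argument = 1.1994 → 1.20; α₂ = 0.8849; rank = 885; θ*₍885₎ = 3.1686.

(2.1510, 3.1686)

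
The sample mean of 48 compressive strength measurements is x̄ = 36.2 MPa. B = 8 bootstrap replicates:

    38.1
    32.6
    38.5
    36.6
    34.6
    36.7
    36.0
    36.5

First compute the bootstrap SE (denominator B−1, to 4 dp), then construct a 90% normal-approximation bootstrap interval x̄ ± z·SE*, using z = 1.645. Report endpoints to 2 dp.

(33.09, 39.31)

Mean of replicates = 36.2000; sum of squared deviations = 24.9600; SE* = √(24.9600/7) = 1.8883
Margin = 1.645 × 1.8883 = 3.106
Interval: 36.2 ± 3.106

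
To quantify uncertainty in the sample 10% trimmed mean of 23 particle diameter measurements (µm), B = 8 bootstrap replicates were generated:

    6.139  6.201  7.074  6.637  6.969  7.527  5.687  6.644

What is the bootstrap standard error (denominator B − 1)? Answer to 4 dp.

Bootstrap SE is the standard deviation of the 8 replicate 10% trimmed means.
Mean of replicates: (6.139 + 6.201 + 7.074 + 6.637 + 6.969 + 7.527 + 5.687 + 6.644) / 8 = 52.87800 / 8 = 6.60975
Sum of squared deviations: (−0.47075)² + (−0.40875)² + (+0.46425)² + (+0.02725)² + (+0.35925)² + (+0.91725)² + (−0.92275)² + (+0.03425)² = 2.42800
Variance = 2.42800 / 7 = 0.34686
SE* = √0.34686

SE* = 0.5889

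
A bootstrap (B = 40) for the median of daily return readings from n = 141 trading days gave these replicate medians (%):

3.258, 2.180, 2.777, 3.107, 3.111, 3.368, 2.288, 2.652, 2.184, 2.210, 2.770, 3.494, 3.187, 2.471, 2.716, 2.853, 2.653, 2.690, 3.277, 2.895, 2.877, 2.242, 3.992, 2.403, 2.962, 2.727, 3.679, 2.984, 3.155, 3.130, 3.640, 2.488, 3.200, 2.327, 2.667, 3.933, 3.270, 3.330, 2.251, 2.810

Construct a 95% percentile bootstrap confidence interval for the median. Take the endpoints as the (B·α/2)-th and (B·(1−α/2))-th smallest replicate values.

Sorted replicates: 2.180, 2.184, 2.210, 2.242, 2.251, 2.288, 2.327, 2.403, 2.471, 2.488, 2.652, 2.653, 2.667, 2.690, 2.716, 2.727, 2.770, 2.777, 2.810, 2.853, 2.877, 2.895, 2.962, 2.984, 3.107, 3.111, 3.130, 3.155, 3.187, 3.200, 3.258, 3.270, 3.277, 3.330, 3.368, 3.494, 3.640, 3.679, 3.933, 3.992
α = 0.05; lower rank = 40 × 0.025 = 1; upper rank = 40 × 0.975 = 39.
The 1st smallest replicate is 2.180; the 39th is 3.933.

(2.180, 3.933)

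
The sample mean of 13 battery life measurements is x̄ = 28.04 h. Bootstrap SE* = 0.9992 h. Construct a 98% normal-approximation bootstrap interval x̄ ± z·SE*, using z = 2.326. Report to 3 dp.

(25.716, 30.364)

Margin = 2.326 × 0.9992 = 2.3241
Interval: 28.04 ± 2.3241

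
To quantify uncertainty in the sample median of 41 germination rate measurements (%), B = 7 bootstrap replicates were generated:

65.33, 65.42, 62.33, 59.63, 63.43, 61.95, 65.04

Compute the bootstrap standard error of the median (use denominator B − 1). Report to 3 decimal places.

Bootstrap SE is the standard deviation of the 7 replicate medians.
Mean of replicates: (65.33 + 65.42 + 62.33 + 59.63 + 63.43 + 61.95 + 65.04) / 7 = 443.1300 / 7 = 63.3043
Sum of squared deviations: (+2.0257)² + (+2.1157)² + (−0.9743)² + (−3.6743)² + (+0.1257)² + (−1.3543)² + (+1.7357)² = 27.8920
Variance = 27.8920 / 6 = 4.6487
SE* = √4.6487

SE* = 2.156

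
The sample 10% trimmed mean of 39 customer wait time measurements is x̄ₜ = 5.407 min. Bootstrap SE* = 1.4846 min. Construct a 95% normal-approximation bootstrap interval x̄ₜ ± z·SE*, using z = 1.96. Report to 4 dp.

Margin = 1.96 × 1.4846 = 2.90982
Interval: 5.407 ± 2.90982

(2.4972, 8.3168)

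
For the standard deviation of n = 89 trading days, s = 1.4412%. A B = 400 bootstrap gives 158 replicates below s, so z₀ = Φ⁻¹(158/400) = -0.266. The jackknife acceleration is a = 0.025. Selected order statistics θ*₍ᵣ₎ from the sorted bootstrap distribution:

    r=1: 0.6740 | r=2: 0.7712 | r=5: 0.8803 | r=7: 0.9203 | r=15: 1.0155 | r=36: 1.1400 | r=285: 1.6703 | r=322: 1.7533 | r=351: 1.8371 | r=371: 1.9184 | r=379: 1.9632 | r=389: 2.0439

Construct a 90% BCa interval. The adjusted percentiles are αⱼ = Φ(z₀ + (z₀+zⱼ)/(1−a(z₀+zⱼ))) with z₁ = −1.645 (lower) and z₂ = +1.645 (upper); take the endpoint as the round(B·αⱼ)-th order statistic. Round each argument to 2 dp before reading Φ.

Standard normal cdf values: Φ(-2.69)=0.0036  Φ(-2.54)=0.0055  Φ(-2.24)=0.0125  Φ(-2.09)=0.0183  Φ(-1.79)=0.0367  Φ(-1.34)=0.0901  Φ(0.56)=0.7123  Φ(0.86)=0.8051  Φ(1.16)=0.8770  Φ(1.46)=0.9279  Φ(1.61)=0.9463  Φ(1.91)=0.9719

(0.9203, 1.8371)

Lower: z₀ + z₁ = -0.266 + (-1.645) = -1.911; 1 − a(z₀+z₁) = 1 − (0.025)(-1.911) = 1.0478; argument = -0.266 + (-1.911)/1.0478 = -2.0899 → -2.09.
α₁ = Φ(-2.09) = 0.0183; rank = round(400 × 0.0183) = 7; θ*₍7₎ = 0.9203.
Upper: z₀ + z₂ = 1.379; 1 − a(z₀+z₂) = 0.9655; argument = 1.1622 → 1.16; α₂ = 0.8770; rank = 351; θ*₍351₎ = 1.8371.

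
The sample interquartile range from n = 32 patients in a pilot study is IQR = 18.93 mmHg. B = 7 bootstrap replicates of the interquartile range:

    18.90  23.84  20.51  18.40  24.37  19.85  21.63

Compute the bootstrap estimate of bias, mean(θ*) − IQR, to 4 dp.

mean(θ*) = (18.90 + 23.84 + 20.51 + 18.40 + 24.37 + 19.85 + 21.63) / 7 = 21.07143
bias = 21.07143 − 18.93

bias = +2.1414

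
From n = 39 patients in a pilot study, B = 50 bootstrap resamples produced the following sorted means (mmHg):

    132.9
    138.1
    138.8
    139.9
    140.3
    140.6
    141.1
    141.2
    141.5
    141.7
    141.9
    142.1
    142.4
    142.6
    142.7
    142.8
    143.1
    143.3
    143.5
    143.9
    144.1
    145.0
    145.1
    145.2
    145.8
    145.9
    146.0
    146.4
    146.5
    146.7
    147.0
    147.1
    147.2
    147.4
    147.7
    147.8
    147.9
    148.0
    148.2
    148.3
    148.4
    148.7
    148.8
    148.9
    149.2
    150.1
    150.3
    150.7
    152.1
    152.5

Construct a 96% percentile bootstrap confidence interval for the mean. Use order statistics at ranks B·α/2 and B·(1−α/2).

(132.9, 152.1)

α = 0.04; lower rank = 50 × 0.020 = 1; upper rank = 50 × 0.980 = 49.
The 1st smallest replicate is 132.9; the 49th is 152.1.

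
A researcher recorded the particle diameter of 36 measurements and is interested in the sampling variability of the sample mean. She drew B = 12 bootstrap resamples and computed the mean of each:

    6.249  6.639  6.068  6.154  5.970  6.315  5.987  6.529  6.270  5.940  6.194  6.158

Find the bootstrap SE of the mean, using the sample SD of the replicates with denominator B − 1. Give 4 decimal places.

Bootstrap SE is the standard deviation of the 12 replicate means.
Mean of replicates: (6.249 + 6.639 + 6.068 + 6.154 + 5.970 + 6.315 + 5.987 + 6.529 + 6.270 + 5.940 + 6.194 + 6.158) / 12 = 74.473000 / 12 = 6.206083
Sum of squared deviations: (+0.042917)² + (+0.432917)² + (−0.138083)² + (−0.052083)² + (−0.236083)² + (+0.108917)² + (−0.219083)² + (+0.322917)² + (+0.063917)² + (−0.266083)² + (−0.012083)² + (−0.048083)² = 0.508253
Variance = 0.508253 / 11 = 0.046205
SE* = √0.046205

SE* = 0.2150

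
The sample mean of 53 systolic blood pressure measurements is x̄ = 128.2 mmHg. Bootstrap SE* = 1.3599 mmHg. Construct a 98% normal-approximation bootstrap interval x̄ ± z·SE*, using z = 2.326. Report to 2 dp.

Margin = 2.326 × 1.3599 = 3.163
Interval: 128.2 ± 3.163

(125.04, 131.36)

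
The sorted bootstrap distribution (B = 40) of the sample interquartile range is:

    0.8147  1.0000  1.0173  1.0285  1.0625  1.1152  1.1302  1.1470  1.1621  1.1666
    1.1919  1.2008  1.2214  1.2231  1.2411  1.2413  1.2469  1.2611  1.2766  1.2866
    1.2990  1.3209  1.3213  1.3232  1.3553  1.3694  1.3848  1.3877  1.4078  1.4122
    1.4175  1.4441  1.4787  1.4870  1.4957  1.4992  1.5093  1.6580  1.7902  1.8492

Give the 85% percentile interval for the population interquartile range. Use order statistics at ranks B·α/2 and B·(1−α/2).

α = 0.15; lower rank = 40 × 0.075 = 3; upper rank = 40 × 0.925 = 37.
The 3rd smallest replicate is 1.0173; the 37th is 1.5093.

(1.0173, 1.5093)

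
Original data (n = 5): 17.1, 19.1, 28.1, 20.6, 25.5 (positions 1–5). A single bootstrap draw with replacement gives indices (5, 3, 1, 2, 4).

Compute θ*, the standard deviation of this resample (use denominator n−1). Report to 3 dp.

Resample values: 25.5, 28.1, 17.1, 19.1, 20.6.
Mean = 22.0800; sum of squared deviations = 83.8080
s² = 83.8080 / 4 = 20.9520
s = √20.9520 = 4.577

θ* = 4.577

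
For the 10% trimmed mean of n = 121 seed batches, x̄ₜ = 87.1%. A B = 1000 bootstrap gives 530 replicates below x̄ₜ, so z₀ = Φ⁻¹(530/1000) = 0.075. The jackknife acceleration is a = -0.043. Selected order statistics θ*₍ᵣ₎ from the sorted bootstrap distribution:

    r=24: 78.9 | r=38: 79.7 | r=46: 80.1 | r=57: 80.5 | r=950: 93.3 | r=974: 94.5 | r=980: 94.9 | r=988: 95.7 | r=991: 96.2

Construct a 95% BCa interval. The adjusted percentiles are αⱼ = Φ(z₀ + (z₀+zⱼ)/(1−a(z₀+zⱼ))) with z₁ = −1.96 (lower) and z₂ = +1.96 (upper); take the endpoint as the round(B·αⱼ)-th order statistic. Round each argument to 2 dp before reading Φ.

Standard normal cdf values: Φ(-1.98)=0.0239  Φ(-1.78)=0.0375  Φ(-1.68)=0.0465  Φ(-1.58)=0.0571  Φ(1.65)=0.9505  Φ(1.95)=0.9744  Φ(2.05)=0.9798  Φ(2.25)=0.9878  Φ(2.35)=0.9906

Lower: z₀ + z₁ = 0.075 + (-1.960) = -1.885; 1 − a(z₀+z₁) = 1 − (-0.043)(-1.885) = 0.9189; argument = 0.075 + (-1.885)/0.9189 = -1.9763 → -1.98.
α₁ = Φ(-1.98) = 0.0239; rank = round(1000 × 0.0239) = 24; θ*₍24₎ = 78.9.
Upper: z₀ + z₂ = 2.035; 1 − a(z₀+z₂) = 1.0875; argument = 1.9463 → 1.95; α₂ = 0.9744; rank = 974; θ*₍974₎ = 94.5.

(78.9, 94.5)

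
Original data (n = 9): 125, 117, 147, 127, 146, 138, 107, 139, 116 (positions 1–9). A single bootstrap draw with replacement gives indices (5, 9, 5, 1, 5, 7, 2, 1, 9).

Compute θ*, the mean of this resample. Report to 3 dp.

Resample values: 146, 116, 146, 125, 146, 107, 117, 125, 116.
Mean = (146 + 116 + 146 + 125 + 146 + 107 + 117 + 125 + 116) / 9 = 1144.0 / 9 = 127.111

θ* = 127.111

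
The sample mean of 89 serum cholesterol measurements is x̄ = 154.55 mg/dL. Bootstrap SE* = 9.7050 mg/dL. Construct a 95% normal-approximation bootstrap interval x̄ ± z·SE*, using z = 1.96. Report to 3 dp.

Margin = 1.96 × 9.7050 = 19.0218
Interval: 154.55 ± 19.0218

(135.528, 173.572)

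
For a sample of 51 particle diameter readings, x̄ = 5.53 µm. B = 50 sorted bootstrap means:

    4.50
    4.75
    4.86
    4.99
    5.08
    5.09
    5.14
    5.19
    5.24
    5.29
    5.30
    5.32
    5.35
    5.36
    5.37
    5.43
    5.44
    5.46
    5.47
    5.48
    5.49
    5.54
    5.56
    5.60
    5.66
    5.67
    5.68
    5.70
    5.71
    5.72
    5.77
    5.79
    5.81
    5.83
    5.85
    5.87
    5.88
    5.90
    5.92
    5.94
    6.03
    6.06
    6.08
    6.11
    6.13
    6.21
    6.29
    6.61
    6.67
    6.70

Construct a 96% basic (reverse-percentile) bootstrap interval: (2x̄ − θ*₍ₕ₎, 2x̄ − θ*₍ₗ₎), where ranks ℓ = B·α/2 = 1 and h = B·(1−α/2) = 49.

Percentile endpoints at ranks 1 and 49: θ*₍1₎ = 4.50, θ*₍49₎ = 6.67.
Basic interval reflects these around x̄:
  lower = 2 × 5.53 − 6.67 = 4.39
  upper = 2 × 5.53 − 4.50 = 6.56

(4.39, 6.56)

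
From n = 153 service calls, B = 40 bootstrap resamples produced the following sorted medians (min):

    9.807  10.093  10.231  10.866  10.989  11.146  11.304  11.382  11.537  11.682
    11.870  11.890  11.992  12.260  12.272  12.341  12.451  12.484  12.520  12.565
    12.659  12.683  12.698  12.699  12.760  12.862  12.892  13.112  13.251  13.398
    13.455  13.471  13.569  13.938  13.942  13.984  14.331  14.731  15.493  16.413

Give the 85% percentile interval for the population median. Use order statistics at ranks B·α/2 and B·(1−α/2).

α = 0.15; lower rank = 40 × 0.075 = 3; upper rank = 40 × 0.925 = 37.
The 3rd smallest replicate is 10.231; the 37th is 14.331.

(10.231, 14.331)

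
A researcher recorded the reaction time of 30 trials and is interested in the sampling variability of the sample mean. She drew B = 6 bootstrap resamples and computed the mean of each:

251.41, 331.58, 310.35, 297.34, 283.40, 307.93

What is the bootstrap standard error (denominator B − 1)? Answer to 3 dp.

Bootstrap SE is the standard deviation of the 6 replicate means.
Mean of replicates: (251.41 + 331.58 + 310.35 + 297.34 + 283.40 + 307.93) / 6 = 1782.0100 / 6 = 297.0017
Sum of squared deviations: (−45.5917)² + (+34.5783)² + (+13.3483)² + (+0.3383)² + (−13.6017)² + (+10.9283)² = 3756.9875
Variance = 3756.9875 / 5 = 751.3975
SE* = √751.3975

SE* = 27.412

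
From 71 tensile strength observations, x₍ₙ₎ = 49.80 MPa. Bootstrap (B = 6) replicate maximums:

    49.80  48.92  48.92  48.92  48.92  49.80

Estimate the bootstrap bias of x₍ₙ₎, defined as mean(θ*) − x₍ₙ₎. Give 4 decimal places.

bias = −0.5867

mean(θ*) = (49.80 + 48.92 + 48.92 + 48.92 + 48.92 + 49.80) / 6 = 49.21333
bias = 49.21333 − 49.80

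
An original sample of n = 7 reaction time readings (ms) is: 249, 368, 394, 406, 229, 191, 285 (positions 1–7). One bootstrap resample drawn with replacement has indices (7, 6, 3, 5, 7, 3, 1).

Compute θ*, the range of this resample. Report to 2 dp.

θ* = 203.00

Resample values: 285, 191, 394, 229, 285, 394, 249.
Range = 394 − 191 = 203.00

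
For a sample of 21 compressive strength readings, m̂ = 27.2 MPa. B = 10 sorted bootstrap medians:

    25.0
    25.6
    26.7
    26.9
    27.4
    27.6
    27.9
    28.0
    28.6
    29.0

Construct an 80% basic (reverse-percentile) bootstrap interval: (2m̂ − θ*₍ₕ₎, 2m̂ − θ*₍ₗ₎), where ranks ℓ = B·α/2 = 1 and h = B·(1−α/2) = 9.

Percentile endpoints at ranks 1 and 9: θ*₍1₎ = 25.0, θ*₍9₎ = 28.6.
Basic interval reflects these around m̂:
  lower = 2 × 27.2 − 28.6 = 25.8
  upper = 2 × 27.2 − 25.0 = 29.4

(25.8, 29.4)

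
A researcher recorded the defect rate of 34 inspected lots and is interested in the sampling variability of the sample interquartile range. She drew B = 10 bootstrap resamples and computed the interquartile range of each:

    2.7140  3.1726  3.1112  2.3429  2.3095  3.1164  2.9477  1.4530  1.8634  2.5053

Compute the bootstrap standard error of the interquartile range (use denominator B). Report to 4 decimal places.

Bootstrap SE is the standard deviation of the 10 replicate interquartile ranges.
Mean of replicates: (2.7140 + 3.1726 + 3.1112 + 2.3429 + 2.3095 + 3.1164 + 2.9477 + 1.4530 + 1.8634 + 2.5053) / 10 = 25.53600 / 10 = 2.55360
Sum of squared deviations: (+0.16040)² + (+0.61900)² + (+0.55760)² + (−0.21070)² + (−0.24410)² + (+0.56280)² + (+0.39410)² + (−1.10060)² + (−0.69020)² + (−0.04830)² = 2.98587
Variance = 2.98587 / 10 = 0.29859
SE* = √0.29859

SE* = 0.5464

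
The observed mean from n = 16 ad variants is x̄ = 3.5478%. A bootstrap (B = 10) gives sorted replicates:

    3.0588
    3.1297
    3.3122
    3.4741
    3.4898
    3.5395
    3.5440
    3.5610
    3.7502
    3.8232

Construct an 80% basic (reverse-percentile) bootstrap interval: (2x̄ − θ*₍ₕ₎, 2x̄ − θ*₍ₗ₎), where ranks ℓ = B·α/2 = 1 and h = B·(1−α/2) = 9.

(3.3454, 4.0368)

Percentile endpoints at ranks 1 and 9: θ*₍1₎ = 3.0588, θ*₍9₎ = 3.7502.
Basic interval reflects these around x̄:
  lower = 2 × 3.5478 − 3.7502 = 3.3454
  upper = 2 × 3.5478 − 3.0588 = 4.0368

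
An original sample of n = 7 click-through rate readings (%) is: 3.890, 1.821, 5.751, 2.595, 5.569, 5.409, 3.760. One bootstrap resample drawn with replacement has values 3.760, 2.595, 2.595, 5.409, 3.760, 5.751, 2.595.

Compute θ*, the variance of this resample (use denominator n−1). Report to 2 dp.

θ* = 1.79

Mean = 3.7807; sum of squared deviations = 10.7520
s² = 10.7520 / 6 = 1.7920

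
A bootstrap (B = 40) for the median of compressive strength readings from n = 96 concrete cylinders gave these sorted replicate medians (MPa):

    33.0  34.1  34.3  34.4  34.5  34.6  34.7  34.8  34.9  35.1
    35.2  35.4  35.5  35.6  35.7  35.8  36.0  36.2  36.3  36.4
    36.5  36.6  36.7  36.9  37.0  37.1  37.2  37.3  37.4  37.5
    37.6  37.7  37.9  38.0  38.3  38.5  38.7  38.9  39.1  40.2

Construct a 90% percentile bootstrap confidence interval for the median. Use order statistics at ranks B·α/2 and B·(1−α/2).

(34.1, 38.9)

α = 0.10; lower rank = 40 × 0.050 = 2; upper rank = 40 × 0.950 = 38.
The 2nd smallest replicate is 34.1; the 38th is 38.9.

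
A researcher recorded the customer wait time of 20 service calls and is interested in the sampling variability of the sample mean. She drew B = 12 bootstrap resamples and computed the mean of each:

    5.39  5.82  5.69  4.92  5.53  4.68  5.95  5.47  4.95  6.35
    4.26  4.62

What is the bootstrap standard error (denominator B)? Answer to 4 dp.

SE* = 0.5939

Bootstrap SE is the standard deviation of the 12 replicate means.
Mean of replicates: (5.39 + 5.82 + 5.69 + 4.92 + 5.53 + 4.68 + 5.95 + 5.47 + 4.95 + 6.35 + 4.26 + 4.62) / 12 = 63.63000 / 12 = 5.30250
Sum of squared deviations: (+0.08750)² + (+0.51750)² + (+0.38750)² + (−0.38250)² + (+0.22750)² + (−0.62250)² + (+0.64750)² + (+0.16750)² + (−0.35250)² + (+1.04750)² + (−1.04250)² + (−0.68250)² = 4.23263
Variance = 4.23263 / 12 = 0.35272
SE* = √0.35272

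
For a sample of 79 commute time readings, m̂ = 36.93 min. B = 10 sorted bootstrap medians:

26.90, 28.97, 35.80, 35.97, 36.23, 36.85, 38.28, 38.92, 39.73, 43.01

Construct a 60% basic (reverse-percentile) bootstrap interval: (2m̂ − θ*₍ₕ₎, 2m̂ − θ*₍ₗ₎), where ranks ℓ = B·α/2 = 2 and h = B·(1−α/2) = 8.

(34.94, 44.89)

Percentile endpoints at ranks 2 and 8: θ*₍2₎ = 28.97, θ*₍8₎ = 38.92.
Basic interval reflects these around m̂:
  lower = 2 × 36.93 − 38.92 = 34.94
  upper = 2 × 36.93 − 28.97 = 44.89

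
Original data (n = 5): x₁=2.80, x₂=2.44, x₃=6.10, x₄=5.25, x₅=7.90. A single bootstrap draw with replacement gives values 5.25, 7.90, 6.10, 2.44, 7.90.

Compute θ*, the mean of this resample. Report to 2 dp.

θ* = 5.92

Mean = (5.25 + 7.90 + 6.10 + 2.44 + 7.90) / 5 = 29.590 / 5 = 5.92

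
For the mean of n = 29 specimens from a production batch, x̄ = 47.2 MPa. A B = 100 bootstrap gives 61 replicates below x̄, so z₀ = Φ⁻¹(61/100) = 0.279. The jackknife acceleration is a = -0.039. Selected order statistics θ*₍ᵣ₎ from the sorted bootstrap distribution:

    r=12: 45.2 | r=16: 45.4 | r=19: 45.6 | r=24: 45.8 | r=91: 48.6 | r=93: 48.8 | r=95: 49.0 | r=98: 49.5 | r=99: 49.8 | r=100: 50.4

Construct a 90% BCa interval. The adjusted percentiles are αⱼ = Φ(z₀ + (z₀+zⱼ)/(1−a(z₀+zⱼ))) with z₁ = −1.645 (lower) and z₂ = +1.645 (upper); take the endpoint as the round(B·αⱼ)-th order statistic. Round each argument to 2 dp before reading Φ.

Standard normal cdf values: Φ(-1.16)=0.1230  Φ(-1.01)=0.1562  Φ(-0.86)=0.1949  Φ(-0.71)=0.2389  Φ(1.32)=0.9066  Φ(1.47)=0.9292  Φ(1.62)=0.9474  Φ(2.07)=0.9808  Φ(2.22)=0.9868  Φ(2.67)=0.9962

(45.2, 49.5)

Lower: z₀ + z₁ = 0.279 + (-1.645) = -1.366; 1 − a(z₀+z₁) = 1 − (-0.039)(-1.366) = 0.9467; argument = 0.279 + (-1.366)/0.9467 = -1.1639 → -1.16.
α₁ = Φ(-1.16) = 0.1230; rank = round(100 × 0.1230) = 12; θ*₍12₎ = 45.2.
Upper: z₀ + z₂ = 1.924; 1 − a(z₀+z₂) = 1.0750; argument = 2.0687 → 2.07; α₂ = 0.9808; rank = 98; θ*₍98₎ = 49.5.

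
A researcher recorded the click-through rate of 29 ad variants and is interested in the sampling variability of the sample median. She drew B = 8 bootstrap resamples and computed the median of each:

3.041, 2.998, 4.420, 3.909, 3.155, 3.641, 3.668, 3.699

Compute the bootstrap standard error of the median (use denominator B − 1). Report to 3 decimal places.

Bootstrap SE is the standard deviation of the 8 replicate medians.
Mean of replicates: (3.041 + 2.998 + 4.420 + 3.909 + 3.155 + 3.641 + 3.668 + 3.699) / 8 = 28.5310 / 8 = 3.5664
Sum of squared deviations: (−0.5254)² + (−0.5684)² + (+0.8536)² + (+0.3426)² + (−0.4114)² + (+0.0746)² + (+0.1016)² + (+0.1326)² = 1.6479
Variance = 1.6479 / 7 = 0.2354
SE* = √0.2354

SE* = 0.485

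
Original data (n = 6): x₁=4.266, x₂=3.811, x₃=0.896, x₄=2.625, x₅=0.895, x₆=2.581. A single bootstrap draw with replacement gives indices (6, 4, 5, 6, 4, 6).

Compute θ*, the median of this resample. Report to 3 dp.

Resample values: 2.581, 2.625, 0.895, 2.581, 2.625, 2.581.
Sorted: 0.895, 2.581, 2.581, 2.581, 2.625, 2.625
Median = average of the two middle values = 2.581

θ* = 2.581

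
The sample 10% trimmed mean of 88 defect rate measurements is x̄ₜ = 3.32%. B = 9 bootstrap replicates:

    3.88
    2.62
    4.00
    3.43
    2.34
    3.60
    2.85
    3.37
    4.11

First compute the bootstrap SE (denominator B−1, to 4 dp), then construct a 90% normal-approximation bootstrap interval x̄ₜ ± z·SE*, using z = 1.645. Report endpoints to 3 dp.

(2.287, 4.353)

Mean of replicates = 3.3556; sum of squared deviations = 3.1530; SE* = √(3.1530/8) = 0.6278
Margin = 1.645 × 0.6278 = 1.0327
Interval: 3.32 ± 1.0327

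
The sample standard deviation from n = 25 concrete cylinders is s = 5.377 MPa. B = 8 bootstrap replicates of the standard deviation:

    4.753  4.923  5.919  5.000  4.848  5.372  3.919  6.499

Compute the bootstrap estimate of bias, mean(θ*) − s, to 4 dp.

mean(θ*) = (4.753 + 4.923 + 5.919 + 5.000 + 4.848 + 5.372 + 3.919 + 6.499) / 8 = 5.15412
bias = 5.15412 − 5.377

bias = −0.2229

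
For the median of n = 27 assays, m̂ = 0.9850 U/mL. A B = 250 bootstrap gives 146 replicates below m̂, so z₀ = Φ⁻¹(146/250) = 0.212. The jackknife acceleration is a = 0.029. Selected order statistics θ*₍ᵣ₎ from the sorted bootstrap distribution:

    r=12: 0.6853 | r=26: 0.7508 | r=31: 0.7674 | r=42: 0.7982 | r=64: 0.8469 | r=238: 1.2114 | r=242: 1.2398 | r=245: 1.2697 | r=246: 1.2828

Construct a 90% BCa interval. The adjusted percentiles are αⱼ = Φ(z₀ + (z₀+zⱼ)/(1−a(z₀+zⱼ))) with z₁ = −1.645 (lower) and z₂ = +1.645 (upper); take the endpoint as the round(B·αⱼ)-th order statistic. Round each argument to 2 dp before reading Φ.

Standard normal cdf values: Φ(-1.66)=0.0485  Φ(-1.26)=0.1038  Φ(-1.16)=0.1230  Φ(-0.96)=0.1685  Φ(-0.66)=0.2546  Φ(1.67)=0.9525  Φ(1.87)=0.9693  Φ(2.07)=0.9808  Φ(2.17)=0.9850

(0.7674, 1.2828)

Lower: z₀ + z₁ = 0.212 + (-1.645) = -1.433; 1 − a(z₀+z₁) = 1 − (0.029)(-1.433) = 1.0416; argument = 0.212 + (-1.433)/1.0416 = -1.1638 → -1.16.
α₁ = Φ(-1.16) = 0.1230; rank = round(250 × 0.1230) = 31; θ*₍31₎ = 0.7674.
Upper: z₀ + z₂ = 1.857; 1 − a(z₀+z₂) = 0.9461; argument = 2.1747 → 2.17; α₂ = 0.9850; rank = 246; θ*₍246₎ = 1.2828.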